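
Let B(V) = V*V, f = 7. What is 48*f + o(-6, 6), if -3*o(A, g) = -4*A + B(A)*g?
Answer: 256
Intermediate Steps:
B(V) = V²
o(A, g) = 4*A/3 - g*A²/3 (o(A, g) = -(-4*A + A²*g)/3 = -(-4*A + g*A²)/3 = 4*A/3 - g*A²/3)
48*f + o(-6, 6) = 48*7 + (⅓)*(-6)*(4 - 1*(-6)*6) = 336 + (⅓)*(-6)*(4 + 36) = 336 + (⅓)*(-6)*40 = 336 - 80 = 256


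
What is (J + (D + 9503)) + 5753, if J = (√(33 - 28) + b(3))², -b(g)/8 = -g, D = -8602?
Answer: 7235 + 48*√5 ≈ 7342.3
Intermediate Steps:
b(g) = 8*g (b(g) = -(-8)*g = 8*g)
J = (24 + √5)² (J = (√(33 - 28) + 8*3)² = (√5 + 24)² = (24 + √5)² ≈ 688.33)
(J + (D + 9503)) + 5753 = ((24 + √5)² + (-8602 + 9503)) + 5753 = ((24 + √5)² + 901) + 5753 = (901 + (24 + √5)²) + 5753 = 6654 + (24 + √5)²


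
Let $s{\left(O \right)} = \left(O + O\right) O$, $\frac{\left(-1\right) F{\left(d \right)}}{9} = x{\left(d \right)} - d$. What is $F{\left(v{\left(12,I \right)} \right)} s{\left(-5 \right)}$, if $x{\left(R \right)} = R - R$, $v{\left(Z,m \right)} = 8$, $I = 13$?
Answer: $3600$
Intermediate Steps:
$x{\left(R \right)} = 0$
$F{\left(d \right)} = 9 d$ ($F{\left(d \right)} = - 9 \left(0 - d\right) = - 9 \left(- d\right) = 9 d$)
$s{\left(O \right)} = 2 O^{2}$ ($s{\left(O \right)} = 2 O O = 2 O^{2}$)
$F{\left(v{\left(12,I \right)} \right)} s{\left(-5 \right)} = 9 \cdot 8 \cdot 2 \left(-5\right)^{2} = 72 \cdot 2 \cdot 25 = 72 \cdot 50 = 3600$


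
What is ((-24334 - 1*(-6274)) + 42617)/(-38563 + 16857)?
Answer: -24557/21706 ≈ -1.1313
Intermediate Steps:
((-24334 - 1*(-6274)) + 42617)/(-38563 + 16857) = ((-24334 + 6274) + 42617)/(-21706) = (-18060 + 42617)*(-1/21706) = 24557*(-1/21706) = -24557/21706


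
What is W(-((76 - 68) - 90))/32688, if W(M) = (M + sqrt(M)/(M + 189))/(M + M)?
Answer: 1/65376 + sqrt(82)/1452785472 ≈ 1.5302e-5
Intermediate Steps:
W(M) = (M + sqrt(M)/(189 + M))/(2*M) (W(M) = (M + sqrt(M)/(189 + M))/((2*M)) = (M + sqrt(M)/(189 + M))*(1/(2*M)) = (M + sqrt(M)/(189 + M))/(2*M))
W(-((76 - 68) - 90))/32688 = ((sqrt(-((76 - 68) - 90)) + (-((76 - 68) - 90))**2 + 189*(-((76 - 68) - 90)))/(2*((-((76 - 68) - 90)))*(189 - ((76 - 68) - 90))))/32688 = ((sqrt(-(8 - 90)) + (-(8 - 90))**2 + 189*(-(8 - 90)))/(2*((-(8 - 90)))*(189 - (8 - 90))))*(1/32688) = ((sqrt(-1*(-82)) + (-1*(-82))**2 + 189*(-1*(-82)))/(2*((-1*(-82)))*(189 - 1*(-82))))*(1/32688) = ((1/2)*(sqrt(82) + 82**2 + 189*82)/(82*(189 + 82)))*(1/32688) = ((1/2)*(1/82)*(sqrt(82) + 6724 + 15498)/271)*(1/32688) = ((1/2)*(1/82)*(1/271)*(22222 + sqrt(82)))*(1/32688) = (1/2 + sqrt(82)/44444)*(1/32688) = 1/65376 + sqrt(82)/1452785472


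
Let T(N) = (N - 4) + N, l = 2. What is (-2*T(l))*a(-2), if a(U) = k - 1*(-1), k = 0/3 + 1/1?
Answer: 0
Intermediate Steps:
T(N) = -4 + 2*N (T(N) = (-4 + N) + N = -4 + 2*N)
k = 1 (k = 0*(1/3) + 1*1 = 0 + 1 = 1)
a(U) = 2 (a(U) = 1 - 1*(-1) = 1 + 1 = 2)
(-2*T(l))*a(-2) = -2*(-4 + 2*2)*2 = -2*(-4 + 4)*2 = -2*0*2 = 0*2 = 0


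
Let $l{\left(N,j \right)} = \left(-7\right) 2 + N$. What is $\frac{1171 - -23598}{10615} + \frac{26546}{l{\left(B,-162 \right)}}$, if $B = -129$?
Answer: $- \frac{1945761}{10615} \approx -183.3$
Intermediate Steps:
$l{\left(N,j \right)} = -14 + N$
$\frac{1171 - -23598}{10615} + \frac{26546}{l{\left(B,-162 \right)}} = \frac{1171 - -23598}{10615} + \frac{26546}{-14 - 129} = \left(1171 + 23598\right) \frac{1}{10615} + \frac{26546}{-143} = 24769 \cdot \frac{1}{10615} + 26546 \left(- \frac{1}{143}\right) = \frac{24769}{10615} - \frac{2042}{11} = - \frac{1945761}{10615}$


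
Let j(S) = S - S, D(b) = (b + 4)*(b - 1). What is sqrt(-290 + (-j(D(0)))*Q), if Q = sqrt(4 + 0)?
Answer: I*sqrt(290) ≈ 17.029*I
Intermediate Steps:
D(b) = (-1 + b)*(4 + b) (D(b) = (4 + b)*(-1 + b) = (-1 + b)*(4 + b))
Q = 2 (Q = sqrt(4) = 2)
j(S) = 0
sqrt(-290 + (-j(D(0)))*Q) = sqrt(-290 - 1*0*2) = sqrt(-290 + 0*2) = sqrt(-290 + 0) = sqrt(-290) = I*sqrt(290)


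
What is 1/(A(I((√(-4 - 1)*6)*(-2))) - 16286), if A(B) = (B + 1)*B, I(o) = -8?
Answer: -1/16230 ≈ -6.1614e-5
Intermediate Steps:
A(B) = B*(1 + B) (A(B) = (1 + B)*B = B*(1 + B))
1/(A(I((√(-4 - 1)*6)*(-2))) - 16286) = 1/(-8*(1 - 8) - 16286) = 1/(-8*(-7) - 16286) = 1/(56 - 16286) = 1/(-16230) = -1/16230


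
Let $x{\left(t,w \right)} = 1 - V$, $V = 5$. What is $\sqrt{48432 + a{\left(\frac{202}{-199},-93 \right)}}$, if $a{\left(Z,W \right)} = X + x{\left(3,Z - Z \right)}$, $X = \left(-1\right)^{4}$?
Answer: $3 \sqrt{5381} \approx 220.07$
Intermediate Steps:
$x{\left(t,w \right)} = -4$ ($x{\left(t,w \right)} = 1 - 5 = -4$)
$X = 1$
$a{\left(Z,W \right)} = -3$ ($a{\left(Z,W \right)} = 1 - 4 = -3$)
$\sqrt{48432 + a{\left(\frac{202}{-199},-93 \right)}} = \sqrt{48432 - 3} = \sqrt{48429} = 3 \sqrt{5381}$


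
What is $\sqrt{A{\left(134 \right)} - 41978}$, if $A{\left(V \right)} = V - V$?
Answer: $i \sqrt{41978} \approx 204.89 i$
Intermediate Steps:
$A{\left(V \right)} = 0$
$\sqrt{A{\left(134 \right)} - 41978} = \sqrt{0 - 41978} = \sqrt{-41978} = i \sqrt{41978}$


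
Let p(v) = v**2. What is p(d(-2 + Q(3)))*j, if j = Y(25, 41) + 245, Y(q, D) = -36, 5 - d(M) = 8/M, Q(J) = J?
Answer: 1881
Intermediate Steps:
d(M) = 5 - 8/M
j = 209 (j = -36 + 245 = 209)
p(d(-2 + Q(3)))*j = (5 - 8/(-2 + 3))**2*209 = (5 - 8/1)**2*209 = (5 - 8*1)**2*209 = (5 - 8)**2*209 = (-3)**2*209 = 9*209 = 1881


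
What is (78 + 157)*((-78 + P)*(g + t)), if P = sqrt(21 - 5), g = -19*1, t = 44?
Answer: -434750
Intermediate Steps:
g = -19
P = 4 (P = sqrt(16) = 4)
(78 + 157)*((-78 + P)*(g + t)) = (78 + 157)*((-78 + 4)*(-19 + 44)) = 235*(-74*25) = 235*(-1850) = -434750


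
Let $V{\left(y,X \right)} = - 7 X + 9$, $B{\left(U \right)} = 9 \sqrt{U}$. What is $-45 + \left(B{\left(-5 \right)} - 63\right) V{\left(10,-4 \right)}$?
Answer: $-2376 + 333 i \sqrt{5} \approx -2376.0 + 744.61 i$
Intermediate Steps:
$V{\left(y,X \right)} = 9 - 7 X$
$-45 + \left(B{\left(-5 \right)} - 63\right) V{\left(10,-4 \right)} = -45 + \left(9 \sqrt{-5} - 63\right) \left(9 - -28\right) = -45 + \left(9 i \sqrt{5} - 63\right) \left(9 + 28\right) = -45 + \left(9 i \sqrt{5} - 63\right) 37 = -45 + \left(-63 + 9 i \sqrt{5}\right) 37 = -45 - \left(2331 - 333 i \sqrt{5}\right) = -2376 + 333 i \sqrt{5}$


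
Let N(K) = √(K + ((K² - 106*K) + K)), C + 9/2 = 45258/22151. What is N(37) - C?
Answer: 108843/44302 + I*√2479 ≈ 2.4568 + 49.79*I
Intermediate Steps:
C = -108843/44302 (C = -9/2 + 45258/22151 = -108843/44302 ≈ -2.4568)
N(K) = √(K² - 104*K) (N(K) = √(K + (K² - 105*K)) = √(K² - 104*K))
N(37) - C = √(37*(-104 + 37)) - 1*(-108843/44302) = √(37*(-67)) + 108843/44302 = √(-2479) + 108843/44302 = I*√2479 + 108843/44302 = 108843/44302 + I*√2479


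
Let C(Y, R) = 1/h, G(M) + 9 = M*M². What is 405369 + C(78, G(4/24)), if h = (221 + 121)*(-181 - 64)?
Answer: 33965868509/83790 ≈ 4.0537e+5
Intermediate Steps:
G(M) = -9 + M³ (G(M) = -9 + M*M² = -9 + M³)
h = -83790 (h = 342*(-245) = -83790)
C(Y, R) = -1/83790 (C(Y, R) = 1/(-83790) = -1/83790)
405369 + C(78, G(4/24)) = 405369 - 1/83790 = 33965868509/83790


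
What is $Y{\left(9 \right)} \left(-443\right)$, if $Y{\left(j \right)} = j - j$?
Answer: $0$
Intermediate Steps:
$Y{\left(j \right)} = 0$
$Y{\left(9 \right)} \left(-443\right) = 0 \left(-443\right) = 0$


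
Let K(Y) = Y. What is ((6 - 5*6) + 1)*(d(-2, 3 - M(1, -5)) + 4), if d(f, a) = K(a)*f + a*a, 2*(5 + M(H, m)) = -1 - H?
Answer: -1541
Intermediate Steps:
M(H, m) = -11/2 - H/2 (M(H, m) = -5 + (-1 - H)/2 = -5 + (-½ - H/2) = -11/2 - H/2)
d(f, a) = a² + a*f (d(f, a) = a*f + a*a = a*f + a² = a² + a*f)
((6 - 5*6) + 1)*(d(-2, 3 - M(1, -5)) + 4) = ((6 - 5*6) + 1)*((3 - (-11/2 - ½*1))*((3 - (-11/2 - ½*1)) - 2) + 4) = ((6 - 30) + 1)*((3 - (-11/2 - ½))*((3 - (-11/2 - ½)) - 2) + 4) = (-24 + 1)*((3 - 1*(-6))*((3 - 1*(-6)) - 2) + 4) = -23*((3 + 6)*((3 + 6) - 2) + 4) = -23*(9*(9 - 2) + 4) = -23*(9*7 + 4) = -23*(63 + 4) = -23*67 = -1541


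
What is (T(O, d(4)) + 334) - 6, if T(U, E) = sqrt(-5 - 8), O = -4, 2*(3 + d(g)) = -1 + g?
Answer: 328 + I*sqrt(13) ≈ 328.0 + 3.6056*I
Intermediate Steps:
d(g) = -7/2 + g/2 (d(g) = -3 + (-1 + g)/2 = -3 + (-1/2 + g/2) = -7/2 + g/2)
T(U, E) = I*sqrt(13) (T(U, E) = sqrt(-13) = I*sqrt(13))
(T(O, d(4)) + 334) - 6 = (I*sqrt(13) + 334) - 6 = (334 + I*sqrt(13)) - 6 = 328 + I*sqrt(13)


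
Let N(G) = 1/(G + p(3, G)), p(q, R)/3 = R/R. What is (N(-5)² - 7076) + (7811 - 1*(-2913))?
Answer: 14593/4 ≈ 3648.3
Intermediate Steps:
p(q, R) = 3 (p(q, R) = 3*(R/R) = 3*1 = 3)
N(G) = 1/(3 + G) (N(G) = 1/(G + 3) = 1/(3 + G))
(N(-5)² - 7076) + (7811 - 1*(-2913)) = ((1/(3 - 5))² - 7076) + (7811 - 1*(-2913)) = ((1/(-2))² - 7076) + (7811 + 2913) = ((-½)² - 7076) + 10724 = (¼ - 7076) + 10724 = -28303/4 + 10724 = 14593/4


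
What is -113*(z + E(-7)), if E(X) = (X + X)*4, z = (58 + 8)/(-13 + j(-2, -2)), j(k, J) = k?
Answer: 34126/5 ≈ 6825.2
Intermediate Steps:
z = -22/5 (z = (58 + 8)/(-13 - 2) = 66/(-15) = 66*(-1/15) = -22/5 ≈ -4.4000)
E(X) = 8*X (E(X) = (2*X)*4 = 8*X)
-113*(z + E(-7)) = -113*(-22/5 + 8*(-7)) = -113*(-22/5 - 56) = -113*(-302/5) = 34126/5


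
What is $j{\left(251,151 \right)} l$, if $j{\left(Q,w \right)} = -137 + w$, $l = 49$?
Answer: $686$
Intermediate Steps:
$j{\left(251,151 \right)} l = \left(-137 + 151\right) 49 = 14 \cdot 49 = 686$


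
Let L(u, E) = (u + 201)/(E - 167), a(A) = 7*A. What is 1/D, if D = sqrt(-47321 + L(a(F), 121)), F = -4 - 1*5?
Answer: -I*sqrt(11831)/23662 ≈ -0.0045968*I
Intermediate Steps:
F = -9 (F = -4 - 5 = -9)
L(u, E) = (201 + u)/(-167 + E)
D = 2*I*sqrt(11831) (D = sqrt(-47321 + (201 + 7*(-9))/(-167 + 121)) = sqrt(-47321 + (201 - 63)/(-46)) = sqrt(-47321 - 1/46*138) = sqrt(-47321 - 3) = sqrt(-47324) = 2*I*sqrt(11831) ≈ 217.54*I)
1/D = 1/(2*I*sqrt(11831)) = -I*sqrt(11831)/23662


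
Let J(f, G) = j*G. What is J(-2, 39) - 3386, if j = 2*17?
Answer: -2060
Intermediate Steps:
j = 34
J(f, G) = 34*G
J(-2, 39) - 3386 = 34*39 - 3386 = 1326 - 3386 = -2060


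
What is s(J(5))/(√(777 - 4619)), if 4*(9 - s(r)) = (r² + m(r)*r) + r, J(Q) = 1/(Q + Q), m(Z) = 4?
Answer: -3549*I*√3842/1536800 ≈ -0.14314*I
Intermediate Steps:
J(Q) = 1/(2*Q)
s(r) = 9 - 5*r/4 - r²/4 (s(r) = 9 - ((r² + 4*r) + r)/4 = 9 - (r² + 5*r)/4 = 9 + (-5*r/4 - r²/4) = 9 - 5*r/4 - r²/4)
s(J(5))/(√(777 - 4619)) = (9 - 5/(8*5) - ((½)/5)²/4)/(√(777 - 4619)) = (9 - 5/(8*5) - ((½)*(⅕))²/4)/(√(-3842)) = (9 - 5/4*⅒ - (⅒)²/4)/((I*√3842)) = (9 - ⅛ - ¼*1/100)*(-I*√3842/3842) = (9 - ⅛ - 1/400)*(-I*√3842/3842) = 3549*(-I*√3842/3842)/400 = -3549*I*√3842/1536800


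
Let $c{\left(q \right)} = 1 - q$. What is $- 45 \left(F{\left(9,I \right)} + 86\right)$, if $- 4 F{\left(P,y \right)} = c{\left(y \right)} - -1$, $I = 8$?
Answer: $- \frac{7875}{2} \approx -3937.5$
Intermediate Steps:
$F{\left(P,y \right)} = - \frac{1}{2} + \frac{y}{4}$ ($F{\left(P,y \right)} = - \frac{\left(1 - y\right) - -1}{4} = - \frac{\left(1 - y\right) + 1}{4} = - \frac{2 - y}{4} = - \frac{1}{2} + \frac{y}{4}$)
$- 45 \left(F{\left(9,I \right)} + 86\right) = - 45 \left(\left(- \frac{1}{2} + \frac{1}{4} \cdot 8\right) + 86\right) = - 45 \left(\left(- \frac{1}{2} + 2\right) + 86\right) = - 45 \left(\frac{3}{2} + 86\right) = \left(-45\right) \frac{175}{2} = - \frac{7875}{2}$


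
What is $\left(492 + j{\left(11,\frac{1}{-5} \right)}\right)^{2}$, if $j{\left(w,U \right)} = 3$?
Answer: $245025$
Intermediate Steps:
$\left(492 + j{\left(11,\frac{1}{-5} \right)}\right)^{2} = \left(492 + 3\right)^{2} = 495^{2} = 245025$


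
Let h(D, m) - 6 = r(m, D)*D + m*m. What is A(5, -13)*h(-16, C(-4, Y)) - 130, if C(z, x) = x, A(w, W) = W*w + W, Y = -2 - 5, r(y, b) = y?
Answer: -13156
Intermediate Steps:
Y = -7
A(w, W) = W + W*w
h(D, m) = 6 + m**2 + D*m (h(D, m) = 6 + (m*D + m*m) = 6 + (D*m + m**2) = 6 + (m**2 + D*m) = 6 + m**2 + D*m)
A(5, -13)*h(-16, C(-4, Y)) - 130 = (-13*(1 + 5))*(6 + (-7)**2 - 16*(-7)) - 130 = (-13*6)*(6 + 49 + 112) - 130 = -78*167 - 130 = -13026 - 130 = -13156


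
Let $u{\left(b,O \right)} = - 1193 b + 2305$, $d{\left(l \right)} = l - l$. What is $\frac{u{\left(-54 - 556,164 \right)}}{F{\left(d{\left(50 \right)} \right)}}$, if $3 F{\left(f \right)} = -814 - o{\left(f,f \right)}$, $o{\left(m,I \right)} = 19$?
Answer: $- \frac{2190105}{833} \approx -2629.2$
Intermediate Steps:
$d{\left(l \right)} = 0$
$F{\left(f \right)} = - \frac{833}{3}$ ($F{\left(f \right)} = \frac{-814 - 19}{3} = \frac{1}{3} \left(-833\right) = - \frac{833}{3}$)
$u{\left(b,O \right)} = 2305 - 1193 b$
$\frac{u{\left(-54 - 556,164 \right)}}{F{\left(d{\left(50 \right)} \right)}} = \frac{2305 - 1193 \left(-54 - 556\right)}{- \frac{833}{3}} = \left(2305 - 1193 \left(-54 - 556\right)\right) \left(- \frac{3}{833}\right) = \left(2305 - -727730\right) \left(- \frac{3}{833}\right) = \left(2305 + 727730\right) \left(- \frac{3}{833}\right) = 730035 \left(- \frac{3}{833}\right) = - \frac{2190105}{833}$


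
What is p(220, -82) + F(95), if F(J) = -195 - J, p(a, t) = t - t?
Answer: -290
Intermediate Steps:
p(a, t) = 0
p(220, -82) + F(95) = 0 + (-195 - 1*95) = 0 + (-195 - 95) = 0 - 290 = -290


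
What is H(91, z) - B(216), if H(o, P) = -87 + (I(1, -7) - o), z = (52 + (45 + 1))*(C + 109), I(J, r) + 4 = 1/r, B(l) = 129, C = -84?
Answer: -2178/7 ≈ -311.14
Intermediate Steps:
I(J, r) = -4 + 1/r
z = 2450 (z = (52 + (45 + 1))*(-84 + 109) = (52 + 46)*25 = 98*25 = 2450)
H(o, P) = -638/7 - o (H(o, P) = -87 + ((-4 + 1/(-7)) - o) = -87 + ((-4 - ⅐) - o) = -87 + (-29/7 - o) = -638/7 - o)
H(91, z) - B(216) = (-638/7 - 1*91) - 1*129 = (-638/7 - 91) - 129 = -1275/7 - 129 = -2178/7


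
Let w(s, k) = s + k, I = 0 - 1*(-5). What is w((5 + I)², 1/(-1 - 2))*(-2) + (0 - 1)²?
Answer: -595/3 ≈ -198.33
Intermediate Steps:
I = 5 (I = 0 + 5 = 5)
w(s, k) = k + s
w((5 + I)², 1/(-1 - 2))*(-2) + (0 - 1)² = (1/(-1 - 2) + (5 + 5)²)*(-2) + (0 - 1)² = (1/(-3) + 10²)*(-2) + (-1)² = (-⅓ + 100)*(-2) + 1 = (299/3)*(-2) + 1 = -598/3 + 1 = -595/3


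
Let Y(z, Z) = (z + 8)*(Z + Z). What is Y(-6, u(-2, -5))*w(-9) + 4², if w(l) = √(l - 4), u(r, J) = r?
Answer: 16 - 8*I*√13 ≈ 16.0 - 28.844*I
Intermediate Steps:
w(l) = √(-4 + l)
Y(z, Z) = 2*Z*(8 + z) (Y(z, Z) = (8 + z)*(2*Z) = 2*Z*(8 + z))
Y(-6, u(-2, -5))*w(-9) + 4² = (2*(-2)*(8 - 6))*√(-4 - 9) + 4² = (2*(-2)*2)*√(-13) + 16 = -8*I*√13 + 16 = 16 - 8*I*√13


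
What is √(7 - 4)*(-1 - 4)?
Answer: -5*√3 ≈ -8.6602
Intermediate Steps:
√(7 - 4)*(-1 - 4) = √3*(-5) = -5*√3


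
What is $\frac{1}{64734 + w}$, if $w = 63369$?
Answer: $\frac{1}{128103} \approx 7.8062 \cdot 10^{-6}$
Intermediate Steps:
$\frac{1}{64734 + w} = \frac{1}{64734 + 63369} = \frac{1}{128103}$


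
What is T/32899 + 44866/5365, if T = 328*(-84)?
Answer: 1328230054/176503135 ≈ 7.5252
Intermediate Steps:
T = -27552
T/32899 + 44866/5365 = -27552/32899 + 44866/5365 = 1328230054/176503135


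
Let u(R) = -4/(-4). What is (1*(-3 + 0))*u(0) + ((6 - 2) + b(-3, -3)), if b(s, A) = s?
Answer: -2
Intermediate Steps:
u(R) = 1 (u(R) = -4*(-¼) = 1)
(1*(-3 + 0))*u(0) + ((6 - 2) + b(-3, -3)) = (1*(-3 + 0))*1 + ((6 - 2) - 3) = (1*(-3))*1 + (4 - 3) = -3*1 + 1 = -3 + 1 = -2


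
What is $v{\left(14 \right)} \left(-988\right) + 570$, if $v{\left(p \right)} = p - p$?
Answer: $570$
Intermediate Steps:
$v{\left(p \right)} = 0$
$v{\left(14 \right)} \left(-988\right) + 570 = 0 \left(-988\right) + 570 = 0 + 570 = 570$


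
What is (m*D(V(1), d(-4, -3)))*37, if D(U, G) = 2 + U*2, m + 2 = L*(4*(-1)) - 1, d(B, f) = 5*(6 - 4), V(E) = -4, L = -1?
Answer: -222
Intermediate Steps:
d(B, f) = 10 (d(B, f) = 5*2 = 10)
m = 1 (m = -2 + (-4*(-1) - 1) = -2 + (-1*(-4) - 1) = -2 + (4 - 1) = -2 + 3 = 1)
D(U, G) = 2 + 2*U
(m*D(V(1), d(-4, -3)))*37 = (1*(2 + 2*(-4)))*37 = (1*(2 - 8))*37 = (1*(-6))*37 = -6*37 = -222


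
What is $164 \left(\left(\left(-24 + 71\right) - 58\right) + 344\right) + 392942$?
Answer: $447554$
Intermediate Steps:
$164 \left(\left(\left(-24 + 71\right) - 58\right) + 344\right) + 392942 = 164 \left(\left(47 - 58\right) + 344\right) + 392942 = 164 \left(-11 + 344\right) + 392942 = 164 \cdot 333 + 392942 = 54612 + 392942 = 447554$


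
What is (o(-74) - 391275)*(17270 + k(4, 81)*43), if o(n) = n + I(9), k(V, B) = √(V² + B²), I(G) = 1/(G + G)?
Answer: -60827366435/9 - 302904083*√6577/18 ≈ -8.1233e+9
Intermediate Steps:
I(G) = 1/(2*G)
k(V, B) = √(B² + V²)
o(n) = 1/18 + n (o(n) = n + (½)/9 = n + (½)*(⅑) = n + 1/18 = 1/18 + n)
(o(-74) - 391275)*(17270 + k(4, 81)*43) = ((1/18 - 74) - 391275)*(17270 + √(81² + 4²)*43) = (-1331/18 - 391275)*(17270 + √(6561 + 16)*43) = -7044281*(17270 + √6577*43)/18 = -7044281*(17270 + 43*√6577)/18 = -60827366435/9 - 302904083*√6577/18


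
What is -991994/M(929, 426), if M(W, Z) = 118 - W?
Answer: 991994/811 ≈ 1223.2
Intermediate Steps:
-991994/M(929, 426) = -991994/(118 - 1*929) = -991994/(118 - 929) = -991994/(-811) = -991994*(-1/811) = 991994/811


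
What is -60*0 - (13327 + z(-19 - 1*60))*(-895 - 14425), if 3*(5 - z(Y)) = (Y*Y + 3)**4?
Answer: -23286828397929116000/3 ≈ -7.7623e+18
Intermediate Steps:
z(Y) = 5 - (3 + Y**2)**4/3 (z(Y) = 5 - (Y*Y + 3)**4/3 = 5 - (Y**2 + 3)**4/3 = 5 - (3 + Y**2)**4/3)
-60*0 - (13327 + z(-19 - 1*60))*(-895 - 14425) = -60*0 - (13327 + (5 - (3 + (-19 - 1*60)**2)**4/3))*(-895 - 14425) = 0 - (13327 + (5 - (3 + (-19 - 60)**2)**4/3))*(-15320) = 0 - (13327 + (5 - (3 + (-79)**2)**4/3))*(-15320) = 0 - (13327 + (5 - (3 + 6241)**4/3))*(-15320) = 0 - (13327 + (5 - 1/3*6244**4))*(-15320) = 0 - (13327 + (5 - 1/3*1520027963351296))*(-15320) = 0 - (13327 + (5 - 1520027963351296/3))*(-15320) = 0 - (13327 - 1520027963351281/3)*(-15320) = 0 - (-1520027963311300)*(-15320)/3 = 0 - 1*23286828397929116000/3 = 0 - 23286828397929116000/3 = -23286828397929116000/3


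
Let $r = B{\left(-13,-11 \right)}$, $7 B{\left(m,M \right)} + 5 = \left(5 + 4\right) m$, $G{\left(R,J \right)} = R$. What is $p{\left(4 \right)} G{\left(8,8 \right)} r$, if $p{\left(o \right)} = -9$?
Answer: $\frac{8784}{7} \approx 1254.9$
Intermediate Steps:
$B{\left(m,M \right)} = - \frac{5}{7} + \frac{9 m}{7}$ ($B{\left(m,M \right)} = - \frac{5}{7} + \frac{\left(5 + 4\right) m}{7} = - \frac{5}{7} + \frac{9 m}{7}$)
$r = - \frac{122}{7}$ ($r = - \frac{5}{7} + \frac{9}{7} \left(-13\right) = - \frac{5}{7} - \frac{117}{7} = - \frac{122}{7} \approx -17.429$)
$p{\left(4 \right)} G{\left(8,8 \right)} r = \left(-9\right) 8 \left(- \frac{122}{7}\right) = \left(-72\right) \left(- \frac{122}{7}\right) = \frac{8784}{7}$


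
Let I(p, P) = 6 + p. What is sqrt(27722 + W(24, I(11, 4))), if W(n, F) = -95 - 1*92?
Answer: sqrt(27535) ≈ 165.94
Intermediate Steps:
W(n, F) = -187 (W(n, F) = -95 - 92 = -187)
sqrt(27722 + W(24, I(11, 4))) = sqrt(27722 - 187) = sqrt(27535)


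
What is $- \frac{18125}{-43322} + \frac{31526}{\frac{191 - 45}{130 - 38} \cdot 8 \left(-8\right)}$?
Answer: $- \frac{7842588889}{25300048} \approx -309.98$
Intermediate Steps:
$- \frac{18125}{-43322} + \frac{31526}{\frac{191 - 45}{130 - 38} \cdot 8 \left(-8\right)} = \left(-18125\right) \left(- \frac{1}{43322}\right) + \frac{31526}{\frac{146}{92} \left(-64\right)} = \frac{18125}{43322} + \frac{31526}{146 \cdot \frac{1}{92} \left(-64\right)} = \frac{18125}{43322} + \frac{31526}{\frac{73}{46} \left(-64\right)} = \frac{18125}{43322} + \frac{31526}{- \frac{2336}{23}} = \frac{18125}{43322} + 31526 \left(- \frac{23}{2336}\right) = \frac{18125}{43322} - \frac{362549}{1168} = - \frac{7842588889}{25300048}$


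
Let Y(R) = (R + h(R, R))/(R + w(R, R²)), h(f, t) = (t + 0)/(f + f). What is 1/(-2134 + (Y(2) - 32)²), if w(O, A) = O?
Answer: -64/73575 ≈ -0.00086986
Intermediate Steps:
h(f, t) = t/(2*f) (h(f, t) = t/((2*f)) = t*(1/(2*f)) = t/(2*f))
Y(R) = (½ + R)/(2*R) (Y(R) = (R + R/(2*R))/(R + R) = (R + ½)/((2*R)) = (½ + R)*(1/(2*R)) = (½ + R)/(2*R))
1/(-2134 + (Y(2) - 32)²) = 1/(-2134 + ((¼)*(1 + 2*2)/2 - 32)²) = 1/(-2134 + ((¼)*(½)*(1 + 4) - 32)²) = 1/(-2134 + ((¼)*(½)*5 - 32)²) = 1/(-2134 + (5/8 - 32)²) = 1/(-2134 + (-251/8)²) = 1/(-2134 + 63001/64) = 1/(-73575/64) = -64/73575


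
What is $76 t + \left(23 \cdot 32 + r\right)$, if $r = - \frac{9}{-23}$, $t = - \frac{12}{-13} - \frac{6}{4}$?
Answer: $\frac{207071}{299} \approx 692.54$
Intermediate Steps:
$t = - \frac{15}{26}$ ($t = \left(-12\right) \left(- \frac{1}{13}\right) - \frac{3}{2} = \frac{12}{13} - \frac{3}{2} = - \frac{15}{26} \approx -0.57692$)
$r = \frac{9}{23}$ ($r = \left(-9\right) \left(- \frac{1}{23}\right) = \frac{9}{23} \approx 0.3913$)
$76 t + \left(23 \cdot 32 + r\right) = 76 \left(- \frac{15}{26}\right) + \left(23 \cdot 32 + \frac{9}{23}\right) = - \frac{570}{13} + \left(736 + \frac{9}{23}\right) = - \frac{570}{13} + \frac{16937}{23} = \frac{207071}{299}$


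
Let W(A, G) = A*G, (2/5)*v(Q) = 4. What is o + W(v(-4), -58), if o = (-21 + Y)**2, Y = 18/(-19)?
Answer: -35491/361 ≈ -98.313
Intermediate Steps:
v(Q) = 10 (v(Q) = (5/2)*4 = 10)
Y = -18/19 (Y = 18*(-1/19) = -18/19 ≈ -0.94737)
o = 173889/361 (o = (-21 - 18/19)**2 = (-417/19)**2 = 173889/361 ≈ 481.69)
o + W(v(-4), -58) = 173889/361 + 10*(-58) = 173889/361 - 580 = -35491/361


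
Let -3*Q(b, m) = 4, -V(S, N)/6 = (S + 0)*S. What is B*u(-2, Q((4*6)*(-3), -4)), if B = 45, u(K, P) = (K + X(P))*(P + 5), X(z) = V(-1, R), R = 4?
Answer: -1320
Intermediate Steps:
V(S, N) = -6*S² (V(S, N) = -6*(S + 0)*S = -6*S*S = -6*S²)
X(z) = -6 (X(z) = -6*(-1)² = -6*1 = -6)
Q(b, m) = -4/3 (Q(b, m) = -⅓*4 = -4/3)
u(K, P) = (-6 + K)*(5 + P) (u(K, P) = (K - 6)*(P + 5) = (-6 + K)*(5 + P))
B*u(-2, Q((4*6)*(-3), -4)) = 45*(-30 - 6*(-4/3) + 5*(-2) - 2*(-4/3)) = 45*(-30 + 8 - 10 + 8/3) = 45*(-88/3) = -1320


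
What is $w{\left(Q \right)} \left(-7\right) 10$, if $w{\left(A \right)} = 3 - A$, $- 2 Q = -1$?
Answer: $-175$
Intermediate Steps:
$Q = \frac{1}{2}$ ($Q = \left(- \frac{1}{2}\right) \left(-1\right) = \frac{1}{2} \approx 0.5$)
$w{\left(Q \right)} \left(-7\right) 10 = \left(3 - \frac{1}{2}\right) \left(-7\right) 10 = \frac{5}{2} \left(-7\right) 10 = \left(- \frac{35}{2}\right) 10 = -175$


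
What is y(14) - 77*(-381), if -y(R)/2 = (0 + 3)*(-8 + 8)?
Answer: 29337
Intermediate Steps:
y(R) = 0 (y(R) = -2*(0 + 3)*(-8 + 8) = -6*0 = -2*0 = 0)
y(14) - 77*(-381) = 0 - 77*(-381) = 0 + 29337 = 29337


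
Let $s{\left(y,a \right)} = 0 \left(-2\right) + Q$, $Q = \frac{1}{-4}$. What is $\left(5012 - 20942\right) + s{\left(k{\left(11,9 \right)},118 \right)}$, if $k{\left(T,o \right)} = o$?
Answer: $- \frac{63721}{4} \approx -15930.0$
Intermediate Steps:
$Q = - \frac{1}{4} \approx -0.25$
$s{\left(y,a \right)} = - \frac{1}{4}$ ($s{\left(y,a \right)} = 0 \left(-2\right) - \frac{1}{4} = 0 - \frac{1}{4} = - \frac{1}{4}$)
$\left(5012 - 20942\right) + s{\left(k{\left(11,9 \right)},118 \right)} = \left(5012 - 20942\right) - \frac{1}{4} = -15930 - \frac{1}{4} = - \frac{63721}{4}$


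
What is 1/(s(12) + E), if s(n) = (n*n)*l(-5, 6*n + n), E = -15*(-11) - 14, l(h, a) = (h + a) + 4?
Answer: 1/12103 ≈ 8.2624e-5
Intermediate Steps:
l(h, a) = 4 + a + h (l(h, a) = (a + h) + 4 = 4 + a + h)
E = 151 (E = 165 - 14 = 151)
s(n) = n²*(-1 + 7*n) (s(n) = (n*n)*(4 + (6*n + n) - 5) = n²*(4 + 7*n - 5) = n²*(-1 + 7*n))
1/(s(12) + E) = 1/(12²*(-1 + 7*12) + 151) = 1/(144*(-1 + 84) + 151) = 1/(144*83 + 151) = 1/(11952 + 151) = 1/12103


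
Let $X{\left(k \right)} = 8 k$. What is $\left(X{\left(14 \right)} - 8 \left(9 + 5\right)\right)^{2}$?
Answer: $0$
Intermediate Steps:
$\left(X{\left(14 \right)} - 8 \left(9 + 5\right)\right)^{2} = \left(8 \cdot 14 - 8 \left(9 + 5\right)\right)^{2} = \left(112 - 112\right)^{2} = 0^{2} = 0$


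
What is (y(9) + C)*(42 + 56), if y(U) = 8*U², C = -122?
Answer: 51548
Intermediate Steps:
(y(9) + C)*(42 + 56) = (8*9² - 122)*(42 + 56) = (8*81 - 122)*98 = (648 - 122)*98 = 526*98 = 51548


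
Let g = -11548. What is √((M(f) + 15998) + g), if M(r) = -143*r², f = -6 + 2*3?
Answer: 5*√178 ≈ 66.708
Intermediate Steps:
f = 0 (f = -6 + 6 = 0)
√((M(f) + 15998) + g) = √((-143*0² + 15998) - 11548) = √((-143*0 + 15998) - 11548) = √((0 + 15998) - 11548) = √(15998 - 11548) = √4450 = 5*√178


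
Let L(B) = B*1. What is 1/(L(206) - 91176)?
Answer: -1/90970 ≈ -1.0993e-5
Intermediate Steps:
L(B) = B
1/(L(206) - 91176) = 1/(206 - 91176) = 1/(-90970) = -1/90970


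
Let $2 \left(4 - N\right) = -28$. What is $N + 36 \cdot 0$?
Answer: $18$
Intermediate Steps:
$N = 18$ ($N = 4 - -14 = 4 + 14 = 18$)
$N + 36 \cdot 0 = 18 + 36 \cdot 0 = 18 + 0 = 18$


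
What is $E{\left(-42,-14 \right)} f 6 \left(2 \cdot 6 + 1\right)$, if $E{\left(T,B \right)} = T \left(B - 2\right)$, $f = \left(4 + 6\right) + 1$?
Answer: $576576$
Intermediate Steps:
$f = 11$ ($f = 10 + 1 = 11$)
$E{\left(T,B \right)} = T \left(-2 + B\right)$
$E{\left(-42,-14 \right)} f 6 \left(2 \cdot 6 + 1\right) = - 42 \left(-2 - 14\right) 11 \cdot 6 \left(2 \cdot 6 + 1\right) = \left(-42\right) \left(-16\right) 66 \left(12 + 1\right) = 672 \cdot 66 \cdot 13 = 672 \cdot 858 = 576576$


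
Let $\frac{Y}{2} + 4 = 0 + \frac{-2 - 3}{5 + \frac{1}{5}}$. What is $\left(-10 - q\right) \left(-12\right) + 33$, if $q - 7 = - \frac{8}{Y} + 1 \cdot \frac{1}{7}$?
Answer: $\frac{74765}{301} \approx 248.39$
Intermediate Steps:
$Y = - \frac{129}{13}$ ($Y = -8 + 2 \left(0 + \frac{-2 - 3}{5 + \frac{1}{5}}\right) = -8 + 2 \left(0 - \frac{5}{5 + \frac{1}{5}}\right) = -8 + 2 \left(0 - \frac{5}{\frac{26}{5}}\right) = -8 + 2 \left(0 - \frac{25}{26}\right) = -8 + 2 \left(- \frac{25}{26}\right) = -8 - \frac{25}{13} = - \frac{129}{13} \approx -9.9231$)
$q = \frac{7178}{903}$ ($q = 7 + \left(- \frac{8}{- \frac{129}{13}} + 1 \cdot \frac{1}{7}\right) = 7 + \left(\left(-8\right) \left(- \frac{13}{129}\right) + 1 \cdot \frac{1}{7}\right) = 7 + \left(\frac{104}{129} + \frac{1}{7}\right) = 7 + \frac{857}{903} = \frac{7178}{903} \approx 7.9491$)
$\left(-10 - q\right) \left(-12\right) + 33 = \left(-10 - \frac{7178}{903}\right) \left(-12\right) + 33 = \left(- \frac{16208}{903}\right) \left(-12\right) + 33 = \frac{64832}{301} + 33 = \frac{74765}{301}$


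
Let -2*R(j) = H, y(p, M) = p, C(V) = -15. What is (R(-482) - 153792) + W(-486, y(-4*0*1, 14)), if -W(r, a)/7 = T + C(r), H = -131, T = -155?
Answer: -305073/2 ≈ -1.5254e+5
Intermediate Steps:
R(j) = 131/2 (R(j) = -½*(-131) = 131/2)
W(r, a) = 1190 (W(r, a) = -7*(-155 - 15) = -7*(-170) = 1190)
(R(-482) - 153792) + W(-486, y(-4*0*1, 14)) = (131/2 - 153792) + 1190 = -307453/2 + 1190 = -305073/2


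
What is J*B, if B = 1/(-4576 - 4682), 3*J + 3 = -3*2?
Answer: 1/3086 ≈ 0.00032404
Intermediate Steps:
J = -3 (J = -1 + (-3*2)/3 = -1 + (⅓)*(-6) = -1 - 2 = -3)
B = -1/9258 (B = 1/(-9258) = -1/9258 ≈ -0.00010801)
J*B = -3*(-1/9258) = 1/3086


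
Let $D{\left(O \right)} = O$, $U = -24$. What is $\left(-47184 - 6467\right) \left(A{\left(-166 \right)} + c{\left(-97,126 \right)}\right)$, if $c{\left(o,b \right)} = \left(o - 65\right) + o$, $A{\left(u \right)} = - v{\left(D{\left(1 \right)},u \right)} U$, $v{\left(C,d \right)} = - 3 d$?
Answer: $-627341143$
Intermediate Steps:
$A{\left(u \right)} = - 72 u$ ($A{\left(u \right)} = - \left(-3\right) u \left(-24\right) = 3 u \left(-24\right) = - 72 u$)
$c{\left(o,b \right)} = -65 + 2 o$ ($c{\left(o,b \right)} = \left(-65 + o\right) + o = -65 + 2 o$)
$\left(-47184 - 6467\right) \left(A{\left(-166 \right)} + c{\left(-97,126 \right)}\right) = \left(-47184 - 6467\right) \left(\left(-72\right) \left(-166\right) + \left(-65 + 2 \left(-97\right)\right)\right) = - 53651 \left(11952 - 259\right) = \left(-53651\right) 11693 = -627341143$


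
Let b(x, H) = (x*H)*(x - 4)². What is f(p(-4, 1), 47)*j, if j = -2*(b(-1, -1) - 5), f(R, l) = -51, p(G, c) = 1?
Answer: 2040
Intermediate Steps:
b(x, H) = H*x*(-4 + x)² (b(x, H) = (H*x)*(-4 + x)² = H*x*(-4 + x)²)
j = -40 (j = -2*(-1*(-1)*(-4 - 1)² - 5) = -2*(-1*(-1)*(-5)² - 5) = -2*(-1*(-1)*25 - 5) = -2*(25 - 5) = -2*20 = -40)
f(p(-4, 1), 47)*j = -51*(-40) = 2040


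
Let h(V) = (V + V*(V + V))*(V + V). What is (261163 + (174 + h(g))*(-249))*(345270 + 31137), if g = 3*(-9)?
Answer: 7324527526641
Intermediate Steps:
g = -27
h(V) = 2*V*(V + 2*V**2) (h(V) = (V + V*(2*V))*(2*V) = (V + 2*V**2)*(2*V) = 2*V*(V + 2*V**2))
(261163 + (174 + h(g))*(-249))*(345270 + 31137) = (261163 + (174 + (-27)**2*(2 + 4*(-27)))*(-249))*(345270 + 31137) = (261163 + (174 + 729*(2 - 108))*(-249))*376407 = (261163 + (174 + 729*(-106))*(-249))*376407 = (261163 + (174 - 77274)*(-249))*376407 = (261163 - 77100*(-249))*376407 = (261163 + 19197900)*376407 = 19459063*376407 = 7324527526641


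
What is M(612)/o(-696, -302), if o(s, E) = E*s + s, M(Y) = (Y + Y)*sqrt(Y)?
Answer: 306*sqrt(17)/8729 ≈ 0.14454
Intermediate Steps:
M(Y) = 2*Y**(3/2) (M(Y) = (2*Y)*sqrt(Y) = 2*Y**(3/2))
o(s, E) = s + E*s
M(612)/o(-696, -302) = (2*612**(3/2))/((-696*(1 - 302))) = (2*(3672*sqrt(17)))/((-696*(-301))) = (7344*sqrt(17))/209496 = (7344*sqrt(17))*(1/209496) = 306*sqrt(17)/8729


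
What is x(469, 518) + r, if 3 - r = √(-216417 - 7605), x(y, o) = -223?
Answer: -220 - I*√224022 ≈ -220.0 - 473.31*I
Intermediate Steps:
r = 3 - I*√224022 (r = 3 - √(-216417 - 7605) = 3 - √(-224022) = 3 - I*√224022 ≈ 3.0 - 473.31*I)
x(469, 518) + r = -223 + (3 - I*√224022) = -220 - I*√224022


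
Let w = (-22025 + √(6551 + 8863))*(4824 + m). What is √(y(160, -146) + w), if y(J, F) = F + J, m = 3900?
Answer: √(-192146086 + 8724*√15414) ≈ 13823.0*I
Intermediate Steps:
w = -192146100 + 8724*√15414 (w = (-22025 + √(6551 + 8863))*(4824 + 3900) = (-22025 + √15414)*8724 = -192146100 + 8724*√15414 ≈ -1.9106e+8)
√(y(160, -146) + w) = √((-146 + 160) + (-192146100 + 8724*√15414)) = √(14 + (-192146100 + 8724*√15414)) = √(-192146086 + 8724*√15414)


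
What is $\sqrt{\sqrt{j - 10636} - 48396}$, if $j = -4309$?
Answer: $\sqrt{-48396 + 7 i \sqrt{305}} \approx 0.2778 + 219.99 i$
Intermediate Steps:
$\sqrt{\sqrt{j - 10636} - 48396} = \sqrt{\sqrt{-4309 - 10636} - 48396} = \sqrt{\sqrt{-14945} - 48396} = \sqrt{7 i \sqrt{305} - 48396} = \sqrt{-48396 + 7 i \sqrt{305}}$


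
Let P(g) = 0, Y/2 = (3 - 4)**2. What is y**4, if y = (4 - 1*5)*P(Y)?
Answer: 0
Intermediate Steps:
Y = 2 (Y = 2*(3 - 4)**2 = 2*(-1)**2 = 2*1 = 2)
y = 0 (y = (4 - 1*5)*0 = (4 - 5)*0 = -1*0 = 0)
y**4 = 0**4 = 0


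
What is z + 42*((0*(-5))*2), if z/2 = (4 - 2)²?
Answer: 8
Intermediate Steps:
z = 8 (z = 2*(4 - 2)² = 2*2² = 2*4 = 8)
z + 42*((0*(-5))*2) = 8 + 42*((0*(-5))*2) = 8 + 42*(0*2) = 8 + 42*0 = 8 + 0 = 8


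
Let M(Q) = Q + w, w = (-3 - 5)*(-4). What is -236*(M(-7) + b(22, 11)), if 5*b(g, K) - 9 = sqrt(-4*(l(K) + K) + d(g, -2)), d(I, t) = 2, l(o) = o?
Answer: -31624/5 - 236*I*sqrt(86)/5 ≈ -6324.8 - 437.71*I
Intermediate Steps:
w = 32 (w = -8*(-4) = 32)
b(g, K) = 9/5 + sqrt(2 - 8*K)/5 (b(g, K) = 9/5 + sqrt(-4*(K + K) + 2)/5 = 9/5 + sqrt(-8*K + 2)/5 = 9/5 + sqrt(2 - 8*K)/5)
M(Q) = 32 + Q (M(Q) = Q + 32 = 32 + Q)
-236*(M(-7) + b(22, 11)) = -236*((32 - 7) + (9/5 + sqrt(2 - 8*11)/5)) = -236*(25 + (9/5 + sqrt(2 - 88)/5)) = -236*(25 + (9/5 + sqrt(-86)/5)) = -236*(25 + (9/5 + (I*sqrt(86))/5)) = -236*(25 + (9/5 + I*sqrt(86)/5)) = -236*(134/5 + I*sqrt(86)/5) = -31624/5 - 236*I*sqrt(86)/5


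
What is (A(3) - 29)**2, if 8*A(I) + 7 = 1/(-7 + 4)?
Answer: 128881/144 ≈ 895.01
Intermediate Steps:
A(I) = -11/12 (A(I) = -7/8 + 1/(8*(-7 + 4)) = -7/8 + (1/8)/(-3) = -7/8 + (1/8)*(-1/3) = -7/8 - 1/24 = -11/12)
(A(3) - 29)**2 = (-11/12 - 29)**2 = (-359/12)**2 = 128881/144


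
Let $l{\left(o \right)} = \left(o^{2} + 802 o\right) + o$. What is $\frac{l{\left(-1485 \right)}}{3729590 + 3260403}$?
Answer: $\frac{1012770}{6989993} \approx 0.14489$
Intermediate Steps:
$l{\left(o \right)} = o^{2} + 803 o$
$\frac{l{\left(-1485 \right)}}{3729590 + 3260403} = \frac{\left(-1485\right) \left(803 - 1485\right)}{3729590 + 3260403} = \frac{\left(-1485\right) \left(-682\right)}{6989993} = 1012770 \cdot \frac{1}{6989993} = \frac{1012770}{6989993}$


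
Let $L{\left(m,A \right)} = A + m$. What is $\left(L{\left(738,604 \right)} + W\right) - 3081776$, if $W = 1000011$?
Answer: $-2080423$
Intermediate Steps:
$\left(L{\left(738,604 \right)} + W\right) - 3081776 = \left(\left(604 + 738\right) + 1000011\right) - 3081776 = \left(1342 + 1000011\right) - 3081776 = 1001353 - 3081776 = -2080423$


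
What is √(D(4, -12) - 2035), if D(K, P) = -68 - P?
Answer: I*√2091 ≈ 45.727*I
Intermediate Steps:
√(D(4, -12) - 2035) = √((-68 - 1*(-12)) - 2035) = √((-68 + 12) - 2035) = √(-56 - 2035) = √(-2091) = I*√2091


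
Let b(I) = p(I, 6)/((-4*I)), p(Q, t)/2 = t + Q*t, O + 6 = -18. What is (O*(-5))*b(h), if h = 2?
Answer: -540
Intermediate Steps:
O = -24 (O = -6 - 18 = -24)
p(Q, t) = 2*t + 2*Q*t (p(Q, t) = 2*(t + Q*t) = 2*t + 2*Q*t)
b(I) = -(12 + 12*I)/(4*I) (b(I) = (2*6*(1 + I))/((-4*I)) = (12 + 12*I)*(-1/(4*I)) = -(12 + 12*I)/(4*I))
(O*(-5))*b(h) = (-24*(-5))*(-3 - 3/2) = 120*(-3 - 3*1/2) = 120*(-3 - 3/2) = 120*(-9/2) = -540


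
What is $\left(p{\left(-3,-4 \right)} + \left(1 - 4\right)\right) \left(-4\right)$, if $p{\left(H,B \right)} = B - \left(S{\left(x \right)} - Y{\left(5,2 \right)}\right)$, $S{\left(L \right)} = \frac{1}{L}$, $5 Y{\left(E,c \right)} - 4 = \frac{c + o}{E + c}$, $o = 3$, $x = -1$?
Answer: $\frac{708}{35} \approx 20.229$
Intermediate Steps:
$Y{\left(E,c \right)} = \frac{4}{5} + \frac{3 + c}{5 \left(E + c\right)}$ ($Y{\left(E,c \right)} = \frac{4}{5} + \frac{\left(c + 3\right) \frac{1}{E + c}}{5} = \frac{4}{5} + \frac{\left(3 + c\right) \frac{1}{E + c}}{5} = \frac{4}{5} + \frac{\frac{1}{E + c} \left(3 + c\right)}{5} = \frac{4}{5} + \frac{3 + c}{5 \left(E + c\right)}$)
$p{\left(H,B \right)} = \frac{68}{35} + B$ ($p{\left(H,B \right)} = B - \left(\frac{1}{-1} - \frac{\frac{3}{5} + 2 + \frac{4}{5} \cdot 5}{5 + 2}\right) = B - \left(-1 - \frac{\frac{3}{5} + 2 + 4}{7}\right) = B - \left(-1 - \frac{1}{7} \cdot \frac{33}{5}\right) = B - \left(-1 - \frac{33}{35}\right) = B - - \frac{68}{35} = B + \frac{68}{35} = \frac{68}{35} + B$)
$\left(p{\left(-3,-4 \right)} + \left(1 - 4\right)\right) \left(-4\right) = \left(\left(\frac{68}{35} - 4\right) + \left(1 - 4\right)\right) \left(-4\right) = \left(- \frac{72}{35} - 3\right) \left(-4\right) = \left(- \frac{177}{35}\right) \left(-4\right) = \frac{708}{35}$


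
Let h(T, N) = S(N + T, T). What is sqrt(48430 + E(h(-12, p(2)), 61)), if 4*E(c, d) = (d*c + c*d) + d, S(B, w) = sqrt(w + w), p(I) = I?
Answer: sqrt(193781 + 244*I*sqrt(6))/2 ≈ 220.1 + 0.33943*I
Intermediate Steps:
S(B, w) = sqrt(2)*sqrt(w) (S(B, w) = sqrt(2*w) = sqrt(2)*sqrt(w))
h(T, N) = sqrt(2)*sqrt(T)
E(c, d) = d/4 + c*d/2 (E(c, d) = ((d*c + c*d) + d)/4 = ((c*d + c*d) + d)/4 = (2*c*d + d)/4 = (d + 2*c*d)/4 = d/4 + c*d/2)
sqrt(48430 + E(h(-12, p(2)), 61)) = sqrt(48430 + (1/4)*61*(1 + 2*(sqrt(2)*sqrt(-12)))) = sqrt(48430 + (1/4)*61*(1 + 2*(sqrt(2)*(2*I*sqrt(3))))) = sqrt(48430 + (1/4)*61*(1 + 2*(2*I*sqrt(6)))) = sqrt(48430 + (1/4)*61*(1 + 4*I*sqrt(6))) = sqrt(48430 + (61/4 + 61*I*sqrt(6))) = sqrt(193781/4 + 61*I*sqrt(6))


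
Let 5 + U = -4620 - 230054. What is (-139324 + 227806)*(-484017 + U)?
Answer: -63591659472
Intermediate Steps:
U = -234679 (U = -5 + (-4620 - 230054) = -5 - 234674 = -234679)
(-139324 + 227806)*(-484017 + U) = (-139324 + 227806)*(-484017 - 234679) = 88482*(-718696) = -63591659472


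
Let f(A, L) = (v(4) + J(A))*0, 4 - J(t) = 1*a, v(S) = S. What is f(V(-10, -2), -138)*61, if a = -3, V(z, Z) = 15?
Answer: 0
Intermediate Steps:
J(t) = 7 (J(t) = 4 - (-3) = 4 - 1*(-3) = 4 + 3 = 7)
f(A, L) = 0 (f(A, L) = (4 + 7)*0 = 11*0 = 0)
f(V(-10, -2), -138)*61 = 0*61 = 0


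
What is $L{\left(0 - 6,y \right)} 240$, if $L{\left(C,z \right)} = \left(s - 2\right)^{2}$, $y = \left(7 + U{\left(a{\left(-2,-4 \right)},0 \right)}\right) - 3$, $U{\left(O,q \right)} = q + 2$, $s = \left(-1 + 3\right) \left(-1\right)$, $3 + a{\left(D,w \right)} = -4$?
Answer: $3840$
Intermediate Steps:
$a{\left(D,w \right)} = -7$ ($a{\left(D,w \right)} = -3 - 4 = -7$)
$s = -2$ ($s = 2 \left(-1\right) = -2$)
$U{\left(O,q \right)} = 2 + q$
$y = 6$ ($y = \left(7 + \left(2 + 0\right)\right) - 3 = \left(7 + 2\right) - 3 = 9 - 3 = 6$)
$L{\left(C,z \right)} = 16$ ($L{\left(C,z \right)} = \left(-2 - 2\right)^{2} = \left(-4\right)^{2} = 16$)
$L{\left(0 - 6,y \right)} 240 = 16 \cdot 240 = 3840$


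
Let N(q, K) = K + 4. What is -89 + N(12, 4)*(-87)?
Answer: -785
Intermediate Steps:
N(q, K) = 4 + K
-89 + N(12, 4)*(-87) = -89 + (4 + 4)*(-87) = -89 + 8*(-87) = -89 - 696 = -785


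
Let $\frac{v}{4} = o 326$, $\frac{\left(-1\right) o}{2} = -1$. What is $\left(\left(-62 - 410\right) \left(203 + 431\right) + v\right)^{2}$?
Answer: $87995289600$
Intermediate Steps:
$o = 2$ ($o = \left(-2\right) \left(-1\right) = 2$)
$v = 2608$ ($v = 4 \cdot 2 \cdot 326 = 4 \cdot 652 = 2608$)
$\left(\left(-62 - 410\right) \left(203 + 431\right) + v\right)^{2} = \left(\left(-62 - 410\right) \left(203 + 431\right) + 2608\right)^{2} = \left(\left(-472\right) 634 + 2608\right)^{2} = \left(-299248 + 2608\right)^{2} = \left(-296640\right)^{2} = 87995289600$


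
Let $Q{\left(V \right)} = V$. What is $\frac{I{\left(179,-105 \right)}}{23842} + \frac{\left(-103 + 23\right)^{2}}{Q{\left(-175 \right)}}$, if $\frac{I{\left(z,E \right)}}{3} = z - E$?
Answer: $- \frac{435542}{11921} \approx -36.536$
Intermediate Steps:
$I{\left(z,E \right)} = - 3 E + 3 z$ ($I{\left(z,E \right)} = 3 \left(z - E\right) = - 3 E + 3 z$)
$\frac{I{\left(179,-105 \right)}}{23842} + \frac{\left(-103 + 23\right)^{2}}{Q{\left(-175 \right)}} = \frac{\left(-3\right) \left(-105\right) + 3 \cdot 179}{23842} + \frac{\left(-103 + 23\right)^{2}}{-175} = \left(315 + 537\right) \frac{1}{23842} + \left(-80\right)^{2} \left(- \frac{1}{175}\right) = 852 \cdot \frac{1}{23842} + 6400 \left(- \frac{1}{175}\right) = \frac{426}{11921} - \frac{256}{7} = - \frac{435542}{11921}$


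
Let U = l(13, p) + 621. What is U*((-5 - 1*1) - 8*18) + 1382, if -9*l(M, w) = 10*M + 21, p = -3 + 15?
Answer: -267754/3 ≈ -89251.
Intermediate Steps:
p = 12
l(M, w) = -7/3 - 10*M/9 (l(M, w) = -(10*M + 21)/9 = -(21 + 10*M)/9 = -7/3 - 10*M/9)
U = 5438/9 (U = (-7/3 - 10/9*13) + 621 = (-7/3 - 130/9) + 621 = -151/9 + 621 = 5438/9 ≈ 604.22)
U*((-5 - 1*1) - 8*18) + 1382 = 5438*((-5 - 1*1) - 8*18)/9 + 1382 = 5438*((-5 - 1) - 144)/9 + 1382 = 5438*(-6 - 144)/9 + 1382 = (5438/9)*(-150) + 1382 = -271900/3 + 1382 = -267754/3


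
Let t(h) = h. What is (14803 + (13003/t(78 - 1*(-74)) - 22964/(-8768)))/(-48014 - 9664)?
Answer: -620187245/2402173344 ≈ -0.25818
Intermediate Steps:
(14803 + (13003/t(78 - 1*(-74)) - 22964/(-8768)))/(-48014 - 9664) = (14803 + (13003/(78 - 1*(-74)) - 22964/(-8768)))/(-48014 - 9664) = (14803 + (13003/(78 + 74) - 22964*(-1/8768)))/(-57678) = (14803 + (13003/152 + 5741/2192))*(-1/57678) = (14803 + 3671901/41648)*(-1/57678) = (620187245/41648)*(-1/57678) = -620187245/2402173344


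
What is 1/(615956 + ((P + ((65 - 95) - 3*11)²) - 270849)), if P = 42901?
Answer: 1/391977 ≈ 2.5512e-6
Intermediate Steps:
1/(615956 + ((P + ((65 - 95) - 3*11)²) - 270849)) = 1/(615956 + ((42901 + ((65 - 95) - 3*11)²) - 270849)) = 1/(615956 + ((42901 + (-30 - 33)²) - 270849)) = 1/(615956 + ((42901 + (-63)²) - 270849)) = 1/(615956 + ((42901 + 3969) - 270849)) = 1/(615956 + (46870 - 270849)) = 1/(615956 - 223979) = 1/391977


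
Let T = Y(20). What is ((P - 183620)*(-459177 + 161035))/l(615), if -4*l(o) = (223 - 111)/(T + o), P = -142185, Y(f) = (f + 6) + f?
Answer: -32103498999455/14 ≈ -2.2931e+12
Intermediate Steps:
Y(f) = 6 + 2*f (Y(f) = (6 + f) + f = 6 + 2*f)
T = 46 (T = 6 + 2*20 = 6 + 40 = 46)
l(o) = -28/(46 + o) (l(o) = -(223 - 111)/(4*(46 + o)) = -28/(46 + o))
((P - 183620)*(-459177 + 161035))/l(615) = ((-142185 - 183620)*(-459177 + 161035))/((-28/(46 + 615))) = (-325805*(-298142))/((-28/661)) = 97136154310/((-28*1/661)) = 97136154310/(-28/661) = 97136154310*(-661/28) = -32103498999455/14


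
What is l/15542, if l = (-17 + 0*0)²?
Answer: 289/15542 ≈ 0.018595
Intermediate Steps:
l = 289 (l = (-17 + 0)² = (-17)² = 289)
l/15542 = 289/15542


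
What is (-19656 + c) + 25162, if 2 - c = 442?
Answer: 5066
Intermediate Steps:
c = -440 (c = 2 - 1*442 = 2 - 442 = -440)
(-19656 + c) + 25162 = (-19656 - 440) + 25162 = -20096 + 25162 = 5066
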